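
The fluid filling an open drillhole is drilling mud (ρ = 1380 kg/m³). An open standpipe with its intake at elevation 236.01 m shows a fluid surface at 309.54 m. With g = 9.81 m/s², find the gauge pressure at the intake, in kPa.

P ≈ 995 kPa

Pressure head ψ = h − z = 309.54 − 236.01 = 73.53 m.
P = ρgψ = 1380 × 9.81 × 73.53 = 995434 Pa ≈ 995 kPa.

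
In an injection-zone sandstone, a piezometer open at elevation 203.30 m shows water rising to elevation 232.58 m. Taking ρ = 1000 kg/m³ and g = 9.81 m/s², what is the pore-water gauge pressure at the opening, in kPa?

Pressure head ψ = h − z = 232.58 − 203.30 = 29.28 m.
P = ρgψ = 1000 × 9.81 × 29.28 = 287237 Pa ≈ 287 kPa.

P ≈ 287 kPa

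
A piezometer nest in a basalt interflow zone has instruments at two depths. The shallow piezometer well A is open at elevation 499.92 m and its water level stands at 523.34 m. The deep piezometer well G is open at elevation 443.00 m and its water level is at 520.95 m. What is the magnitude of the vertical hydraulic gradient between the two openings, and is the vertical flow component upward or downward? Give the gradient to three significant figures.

|i_v| ≈ 0.0420; vertical flow is downward

Total head at well A: h = 523.34 m (water level in the standpipe).
Total head at well G: h = 520.95 m.
Δh = h(well A) − h(well G) = 523.34 − 520.95 = 2.39 m.
Vertical separation Δz = 499.92 − 443.00 = 56.92 m.
|i_v| = |Δh| / Δz = 2.39 / 56.92 = 0.0420.
Head is higher in the shallow piezometer, so vertical flow is downward (recharge condition).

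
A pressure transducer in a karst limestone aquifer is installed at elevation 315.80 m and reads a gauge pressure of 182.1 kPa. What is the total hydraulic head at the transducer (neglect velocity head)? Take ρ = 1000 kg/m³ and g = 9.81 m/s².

ψ = P/(ρg) = 182.1×1000 / (1000 × 9.81) = 18.56 m.
h = z + ψ = 315.80 + 18.56 = 334.36 m.

h ≈ 334.36 m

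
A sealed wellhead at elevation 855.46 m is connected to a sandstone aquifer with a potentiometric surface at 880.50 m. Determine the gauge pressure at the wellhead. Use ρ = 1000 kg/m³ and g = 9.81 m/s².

P ≈ 246 kPa

Head above the cap: Δh = 880.50 − 855.46 = 25.04 m.
P = ρgΔh = 1000 × 9.81 × 25.04 = 245642 Pa ≈ 246 kPa.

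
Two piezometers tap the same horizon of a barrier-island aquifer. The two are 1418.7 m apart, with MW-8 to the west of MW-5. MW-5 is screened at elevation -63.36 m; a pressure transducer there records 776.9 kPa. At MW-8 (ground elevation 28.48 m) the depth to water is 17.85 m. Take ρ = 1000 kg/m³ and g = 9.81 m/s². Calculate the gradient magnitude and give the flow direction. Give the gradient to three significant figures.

i ≈ 0.00367; groundwater flows toward the west

Pressure head at MW-5: ψ = P/(ρg) = 776.9×1000 / (1000 × 9.81) = 79.19 m.
Total head at MW-5: h = z + ψ = -63.36 + 79.19 = 15.83 m.
Total head at MW-8: h = 28.48 − 17.85 = 10.63 m.
Head difference: h(MW-5) − h(MW-8) = 15.83 − 10.63 = 5.20 m.
Hydraulic gradient: i = |Δh| / L = 5.20 / 1418.7 = 0.00367.
Flow is from higher to lower head: from MW-5 toward MW-8, i.e. toward the west.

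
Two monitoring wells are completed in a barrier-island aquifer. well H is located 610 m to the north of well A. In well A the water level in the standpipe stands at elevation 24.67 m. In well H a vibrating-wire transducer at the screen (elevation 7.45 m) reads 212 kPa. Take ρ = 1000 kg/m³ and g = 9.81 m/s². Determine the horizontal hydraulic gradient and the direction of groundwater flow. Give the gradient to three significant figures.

Total head at well A: h = 24.67 m (water level in the piezometer is the total head).
Pressure head at well H: ψ = P/(ρg) = 212×1000 / (1000 × 9.81) = 21.61 m.
Total head at well H: h = z + ψ = 7.45 + 21.61 = 29.06 m.
Head difference: h(well A) − h(well H) = 24.67 − 29.06 = -4.39 m.
Hydraulic gradient: i = |Δh| / L = 4.39 / 610 = 0.00720.
Flow is from higher to lower head: from well H toward well A, i.e. toward the south.

i ≈ 0.00720; groundwater flows toward the south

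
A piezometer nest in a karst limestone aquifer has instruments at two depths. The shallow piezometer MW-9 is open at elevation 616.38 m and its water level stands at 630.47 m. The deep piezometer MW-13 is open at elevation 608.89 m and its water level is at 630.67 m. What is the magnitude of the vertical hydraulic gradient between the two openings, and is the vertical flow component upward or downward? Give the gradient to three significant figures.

Total head at MW-9: h = 630.47 m (water level in the standpipe).
Total head at MW-13: h = 630.67 m.
Δh = h(MW-9) − h(MW-13) = 630.47 − 630.67 = -0.20 m.
Vertical separation Δz = 616.38 − 608.89 = 7.49 m.
|i_v| = |Δh| / Δz = 0.20 / 7.49 = 0.0267.
Head is higher in the deep piezometer, so vertical flow is upward (discharge condition).

|i_v| ≈ 0.0267; vertical flow is upward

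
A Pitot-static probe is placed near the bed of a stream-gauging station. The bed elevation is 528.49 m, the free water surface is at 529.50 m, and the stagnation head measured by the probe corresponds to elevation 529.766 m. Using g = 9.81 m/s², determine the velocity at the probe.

v ≈ 2.28 m/s

Near the bed, under hydrostatic conditions, the piezometric head (z + ψ) equals the free-surface elevation, 529.50 m.
Velocity head = total − piezometric = 529.766 − 529.50 = 0.266 m.
v = √(2g·h_v) = √(2 × 9.81 × 0.266) = 2.28 m/s.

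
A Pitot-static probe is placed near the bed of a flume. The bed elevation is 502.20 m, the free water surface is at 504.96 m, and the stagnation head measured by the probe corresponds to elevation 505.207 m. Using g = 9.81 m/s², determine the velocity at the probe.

v ≈ 2.20 m/s

Near the bed, under hydrostatic conditions, the piezometric head (z + ψ) equals the free-surface elevation, 504.96 m.
Velocity head = total − piezometric = 505.207 − 504.96 = 0.247 m.
v = √(2g·h_v) = √(2 × 9.81 × 0.247) = 2.20 m/s.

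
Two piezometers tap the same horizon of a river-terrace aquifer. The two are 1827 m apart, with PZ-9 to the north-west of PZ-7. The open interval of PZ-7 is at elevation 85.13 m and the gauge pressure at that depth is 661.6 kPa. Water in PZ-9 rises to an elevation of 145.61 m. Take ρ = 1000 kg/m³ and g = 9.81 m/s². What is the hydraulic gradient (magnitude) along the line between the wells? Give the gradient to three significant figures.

Pressure head at PZ-7: ψ = P/(ρg) = 661.6×1000 / (1000 × 9.81) = 67.44 m.
Total head at PZ-7: h = z + ψ = 85.13 + 67.44 = 152.57 m.
Total head at PZ-9: h = 145.61 m (water level in the piezometer is the total head).
Head difference: h(PZ-7) − h(PZ-9) = 152.57 − 145.61 = 6.96 m.
Hydraulic gradient: i = |Δh| / L = 6.96 / 1827 = 0.00381.

i ≈ 0.00381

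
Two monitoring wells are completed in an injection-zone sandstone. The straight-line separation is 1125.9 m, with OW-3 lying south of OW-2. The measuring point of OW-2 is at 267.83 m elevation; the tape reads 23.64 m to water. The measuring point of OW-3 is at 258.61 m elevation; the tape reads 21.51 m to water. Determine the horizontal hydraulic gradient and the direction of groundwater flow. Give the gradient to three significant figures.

i ≈ 0.00630; groundwater flows toward the south

Total head at OW-2: h = 267.83 − 23.64 = 244.19 m.
Total head at OW-3: h = 258.61 − 21.51 = 237.10 m.
Head difference: h(OW-2) − h(OW-3) = 244.19 − 237.10 = 7.09 m.
Hydraulic gradient: i = |Δh| / L = 7.09 / 1125.9 = 0.00630.
Flow is from higher to lower head: from OW-2 toward OW-3, i.e. toward the south.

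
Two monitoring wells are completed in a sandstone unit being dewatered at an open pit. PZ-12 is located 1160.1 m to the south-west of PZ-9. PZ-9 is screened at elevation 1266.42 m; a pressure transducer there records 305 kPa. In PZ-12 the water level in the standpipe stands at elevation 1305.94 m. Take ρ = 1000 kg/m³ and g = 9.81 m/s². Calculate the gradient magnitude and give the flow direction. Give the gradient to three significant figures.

Pressure head at PZ-9: ψ = P/(ρg) = 305×1000 / (1000 × 9.81) = 31.09 m.
Total head at PZ-9: h = z + ψ = 1266.42 + 31.09 = 1297.51 m.
Total head at PZ-12: h = 1305.94 m (water level in the piezometer is the total head).
Head difference: h(PZ-9) − h(PZ-12) = 1297.51 − 1305.94 = -8.43 m.
Hydraulic gradient: i = |Δh| / L = 8.43 / 1160.1 = 0.00727.
Flow is from higher to lower head: from PZ-12 toward PZ-9, i.e. toward the north-east.

i ≈ 0.00727; groundwater flows toward the north-east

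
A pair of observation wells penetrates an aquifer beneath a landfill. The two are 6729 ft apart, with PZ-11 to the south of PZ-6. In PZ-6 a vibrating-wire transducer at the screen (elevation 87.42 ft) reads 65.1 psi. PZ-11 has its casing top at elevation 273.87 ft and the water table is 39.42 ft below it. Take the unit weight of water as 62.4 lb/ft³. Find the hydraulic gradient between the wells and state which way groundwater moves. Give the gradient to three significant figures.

Pressure head at PZ-6: ψ = 144·P/γ = 144 × 65.1 / 62.4 = 150.23 ft.
Total head at PZ-6: h = z + ψ = 87.42 + 150.23 = 237.65 ft.
Total head at PZ-11: h = 273.87 − 39.42 = 234.45 ft.
Head difference: h(PZ-6) − h(PZ-11) = 237.65 − 234.45 = 3.20 ft.
Hydraulic gradient: i = |Δh| / L = 3.20 / 6729 = 0.000476.
Flow is from higher to lower head: from PZ-6 toward PZ-11, i.e. toward the south.

i ≈ 0.000476; groundwater flows toward the south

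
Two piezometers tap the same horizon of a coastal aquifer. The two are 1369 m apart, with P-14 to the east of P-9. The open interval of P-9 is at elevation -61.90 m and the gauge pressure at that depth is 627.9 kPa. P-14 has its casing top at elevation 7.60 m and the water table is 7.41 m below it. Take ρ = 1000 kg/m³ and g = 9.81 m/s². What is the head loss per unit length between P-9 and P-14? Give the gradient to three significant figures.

Pressure head at P-9: ψ = P/(ρg) = 627.9×1000 / (1000 × 9.81) = 64.01 m.
Total head at P-9: h = z + ψ = -61.90 + 64.01 = 2.11 m.
Total head at P-14: h = 7.60 − 7.41 = 0.19 m.
Head difference: h(P-9) − h(P-14) = 2.11 − 0.19 = 1.92 m.
Hydraulic gradient: i = |Δh| / L = 1.92 / 1369 = 0.00140.

i ≈ 0.00140 m/m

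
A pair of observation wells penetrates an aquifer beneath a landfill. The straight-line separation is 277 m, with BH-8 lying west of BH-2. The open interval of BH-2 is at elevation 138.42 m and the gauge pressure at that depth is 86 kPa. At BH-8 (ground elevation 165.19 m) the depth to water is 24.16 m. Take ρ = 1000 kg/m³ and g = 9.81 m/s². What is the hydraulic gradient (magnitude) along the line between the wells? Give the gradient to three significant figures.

i ≈ 0.0222

Pressure head at BH-2: ψ = P/(ρg) = 86×1000 / (1000 × 9.81) = 8.77 m.
Total head at BH-2: h = z + ψ = 138.42 + 8.77 = 147.19 m.
Total head at BH-8: h = 165.19 − 24.16 = 141.03 m.
Head difference: h(BH-2) − h(BH-8) = 147.19 − 141.03 = 6.16 m.
Hydraulic gradient: i = |Δh| / L = 6.16 / 277 = 0.0222.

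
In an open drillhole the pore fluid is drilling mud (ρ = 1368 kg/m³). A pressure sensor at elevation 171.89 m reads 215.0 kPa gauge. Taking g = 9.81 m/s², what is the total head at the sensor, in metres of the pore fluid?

ψ = P/(ρg) = 215.0×1000 / (1368 × 9.81) = 16.02 m.
h = z + ψ = 171.89 + 16.02 = 187.91 m.

h ≈ 187.91 m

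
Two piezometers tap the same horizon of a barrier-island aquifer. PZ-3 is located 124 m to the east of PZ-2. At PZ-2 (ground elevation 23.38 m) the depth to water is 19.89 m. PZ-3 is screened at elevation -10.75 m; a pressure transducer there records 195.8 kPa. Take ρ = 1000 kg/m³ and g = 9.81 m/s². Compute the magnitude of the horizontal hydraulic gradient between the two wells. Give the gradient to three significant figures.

Total head at PZ-2: h = 23.38 − 19.89 = 3.49 m.
Pressure head at PZ-3: ψ = P/(ρg) = 195.8×1000 / (1000 × 9.81) = 19.96 m.
Total head at PZ-3: h = z + ψ = -10.75 + 19.96 = 9.21 m.
Head difference: h(PZ-2) − h(PZ-3) = 3.49 − 9.21 = -5.72 m.
Hydraulic gradient: i = |Δh| / L = 5.72 / 124 = 0.0461.

i ≈ 0.0461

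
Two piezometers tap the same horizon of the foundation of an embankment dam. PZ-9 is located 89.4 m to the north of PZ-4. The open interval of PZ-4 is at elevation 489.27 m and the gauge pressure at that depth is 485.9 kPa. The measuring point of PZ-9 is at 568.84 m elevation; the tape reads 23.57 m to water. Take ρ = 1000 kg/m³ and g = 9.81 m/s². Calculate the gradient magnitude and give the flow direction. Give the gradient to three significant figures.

Pressure head at PZ-4: ψ = P/(ρg) = 485.9×1000 / (1000 × 9.81) = 49.53 m.
Total head at PZ-4: h = z + ψ = 489.27 + 49.53 = 538.80 m.
Total head at PZ-9: h = 568.84 − 23.57 = 545.27 m.
Head difference: h(PZ-4) − h(PZ-9) = 538.80 − 545.27 = -6.47 m.
Hydraulic gradient: i = |Δh| / L = 6.47 / 89.4 = 0.0724.
Flow is from higher to lower head: from PZ-9 toward PZ-4, i.e. toward the south.

i ≈ 0.0724; groundwater flows toward the south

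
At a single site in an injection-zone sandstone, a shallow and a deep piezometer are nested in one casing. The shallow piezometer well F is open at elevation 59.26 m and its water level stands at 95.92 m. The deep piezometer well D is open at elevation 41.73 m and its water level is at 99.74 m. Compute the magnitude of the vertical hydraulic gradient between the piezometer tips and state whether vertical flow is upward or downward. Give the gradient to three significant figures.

|i_v| ≈ 0.218; vertical flow is upward

Total head at well F: h = 95.92 m (water level in the standpipe).
Total head at well D: h = 99.74 m.
Δh = h(well F) − h(well D) = 95.92 − 99.74 = -3.82 m.
Vertical separation Δz = 59.26 − 41.73 = 17.53 m.
|i_v| = |Δh| / Δz = 3.82 / 17.53 = 0.218.
Head is higher in the deep piezometer, so vertical flow is upward (discharge condition).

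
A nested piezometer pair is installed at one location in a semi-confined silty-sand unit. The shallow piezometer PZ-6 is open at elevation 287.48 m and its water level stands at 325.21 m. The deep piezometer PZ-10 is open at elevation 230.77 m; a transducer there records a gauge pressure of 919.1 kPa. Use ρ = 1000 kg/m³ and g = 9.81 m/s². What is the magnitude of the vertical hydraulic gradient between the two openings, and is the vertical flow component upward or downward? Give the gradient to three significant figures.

Total head at PZ-6: h = 325.21 m (water level in the standpipe).
Pressure head at PZ-10: ψ = P/(ρg) = 919.1×1000 / (1000 × 9.81) = 93.69 m.
Total head at PZ-10: h = z + ψ = 230.77 + 93.69 = 324.46 m.
Δh = h(PZ-6) − h(PZ-10) = 325.21 − 324.46 = 0.75 m.
Vertical separation Δz = 287.48 − 230.77 = 56.71 m.
|i_v| = |Δh| / Δz = 0.75 / 56.71 = 0.0132.
Head is higher in the shallow piezometer, so vertical flow is downward (recharge condition).

|i_v| ≈ 0.0132; vertical flow is downward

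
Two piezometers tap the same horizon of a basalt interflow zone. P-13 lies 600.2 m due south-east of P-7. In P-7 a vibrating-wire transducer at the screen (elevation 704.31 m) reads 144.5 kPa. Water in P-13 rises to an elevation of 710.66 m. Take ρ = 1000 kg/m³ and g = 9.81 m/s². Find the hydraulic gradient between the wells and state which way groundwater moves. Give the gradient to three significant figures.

i ≈ 0.0140; groundwater flows toward the south-east

Pressure head at P-7: ψ = P/(ρg) = 144.5×1000 / (1000 × 9.81) = 14.73 m.
Total head at P-7: h = z + ψ = 704.31 + 14.73 = 719.04 m.
Total head at P-13: h = 710.66 m (water level in the piezometer is the total head).
Head difference: h(P-7) − h(P-13) = 719.04 − 710.66 = 8.38 m.
Hydraulic gradient: i = |Δh| / L = 8.38 / 600.2 = 0.0140.
Flow is from higher to lower head: from P-7 toward P-13, i.e. toward the south-east.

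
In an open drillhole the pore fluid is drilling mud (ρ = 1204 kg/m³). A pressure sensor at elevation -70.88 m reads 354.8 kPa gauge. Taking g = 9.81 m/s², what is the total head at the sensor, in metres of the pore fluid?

h ≈ -40.84 m

ψ = P/(ρg) = 354.8×1000 / (1204 × 9.81) = 30.04 m.
h = z + ψ = -70.88 + 30.04 = -40.84 m.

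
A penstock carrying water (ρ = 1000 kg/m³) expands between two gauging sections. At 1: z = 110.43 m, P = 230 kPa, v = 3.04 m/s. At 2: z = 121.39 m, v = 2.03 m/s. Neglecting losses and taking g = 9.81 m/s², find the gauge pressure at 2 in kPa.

P₂ ≈ 125 kPa

Pressure head at 1: ψ₁ = P₁/(ρg) = 230×1000 / (1000 × 9.81) = 23.45 m.
Velocity heads: v₁²/2g = 3.04²/19.62 = 0.471 m; v₂²/2g = 2.03²/19.62 = 0.210 m.
Total head H = z₁ + ψ₁ + v₁²/2g = 110.43 + 23.45 + 0.471 = 134.35 m.
ψ₂ = H − z₂ − v₂²/2g = 134.35 − 121.39 − 0.210 = 12.75 m.
P₂ = ρgψ₂ = 1000 × 9.81 × 12.75 ≈ 125 kPa.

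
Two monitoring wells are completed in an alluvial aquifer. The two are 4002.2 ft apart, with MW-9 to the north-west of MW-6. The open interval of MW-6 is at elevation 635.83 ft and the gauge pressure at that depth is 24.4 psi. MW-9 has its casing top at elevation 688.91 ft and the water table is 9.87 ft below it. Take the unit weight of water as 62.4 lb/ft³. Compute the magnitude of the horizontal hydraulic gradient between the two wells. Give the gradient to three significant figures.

Pressure head at MW-6: ψ = 144·P/γ = 144 × 24.4 / 62.4 = 56.31 ft.
Total head at MW-6: h = z + ψ = 635.83 + 56.31 = 692.14 ft.
Total head at MW-9: h = 688.91 − 9.87 = 679.04 ft.
Head difference: h(MW-6) − h(MW-9) = 692.14 − 679.04 = 13.10 ft.
Hydraulic gradient: i = |Δh| / L = 13.10 / 4002.2 = 0.00327.

i ≈ 0.00327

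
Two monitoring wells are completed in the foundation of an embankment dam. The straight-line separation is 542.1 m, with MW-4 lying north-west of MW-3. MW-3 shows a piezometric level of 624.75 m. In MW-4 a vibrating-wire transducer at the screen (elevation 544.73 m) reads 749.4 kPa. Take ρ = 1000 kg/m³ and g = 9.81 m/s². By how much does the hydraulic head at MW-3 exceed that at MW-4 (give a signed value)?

Δh ≈ 3.63 m

Total head at MW-3: h = 624.75 m (water level in the piezometer is the total head).
Pressure head at MW-4: ψ = P/(ρg) = 749.4×1000 / (1000 × 9.81) = 76.39 m.
Total head at MW-4: h = z + ψ = 544.73 + 76.39 = 621.12 m.
Head difference: h(MW-3) − h(MW-4) = 624.75 − 621.12 = 3.63 m.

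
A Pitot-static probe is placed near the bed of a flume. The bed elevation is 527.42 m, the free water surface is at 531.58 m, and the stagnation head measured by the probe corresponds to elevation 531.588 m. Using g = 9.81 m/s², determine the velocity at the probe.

Near the bed, under hydrostatic conditions, the piezometric head (z + ψ) equals the free-surface elevation, 531.58 m.
Velocity head = total − piezometric = 531.588 − 531.58 = 0.008 m.
v = √(2g·h_v) = √(2 × 9.81 × 0.008) = 0.396 m/s.

v ≈ 0.396 m/s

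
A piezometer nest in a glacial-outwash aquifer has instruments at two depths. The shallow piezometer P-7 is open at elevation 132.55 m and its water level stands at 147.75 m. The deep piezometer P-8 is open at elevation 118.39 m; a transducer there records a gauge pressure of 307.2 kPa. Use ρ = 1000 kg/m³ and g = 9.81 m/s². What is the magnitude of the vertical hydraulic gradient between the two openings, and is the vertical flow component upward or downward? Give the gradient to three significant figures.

|i_v| ≈ 0.138; vertical flow is upward

Total head at P-7: h = 147.75 m (water level in the standpipe).
Pressure head at P-8: ψ = P/(ρg) = 307.2×1000 / (1000 × 9.81) = 31.31 m.
Total head at P-8: h = z + ψ = 118.39 + 31.31 = 149.70 m.
Δh = h(P-7) − h(P-8) = 147.75 − 149.70 = -1.95 m.
Vertical separation Δz = 132.55 − 118.39 = 14.16 m.
|i_v| = |Δh| / Δz = 1.95 / 14.16 = 0.138.
Head is higher in the deep piezometer, so vertical flow is upward (discharge condition).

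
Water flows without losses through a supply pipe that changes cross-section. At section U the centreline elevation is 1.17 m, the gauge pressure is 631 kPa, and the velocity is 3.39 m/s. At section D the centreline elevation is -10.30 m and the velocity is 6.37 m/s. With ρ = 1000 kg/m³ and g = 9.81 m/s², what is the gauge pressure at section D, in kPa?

P₂ ≈ 729 kPa

Pressure head at U: ψ₁ = P₁/(ρg) = 631×1000 / (1000 × 9.81) = 64.32 m.
Velocity heads: v₁²/2g = 3.39²/19.62 = 0.586 m; v₂²/2g = 6.37²/19.62 = 2.068 m.
Total head H = z₁ + ψ₁ + v₁²/2g = 1.17 + 64.32 + 0.586 = 66.08 m.
ψ₂ = H − z₂ − v₂²/2g = 66.08 − (-10.30) − 2.068 = 74.31 m.
P₂ = ρgψ₂ = 1000 × 9.81 × 74.31 ≈ 729 kPa.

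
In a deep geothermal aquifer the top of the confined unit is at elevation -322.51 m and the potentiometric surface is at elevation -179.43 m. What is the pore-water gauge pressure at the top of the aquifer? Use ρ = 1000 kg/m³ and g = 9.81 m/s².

Pressure head at the aquifer top: ψ = h − z = -179.43 − (-322.51) = 143.08 m.
P = ρgψ = 1000 × 9.81 × 143.08 = 1403615 Pa ≈ 1400 kPa.

P ≈ 1400 kPa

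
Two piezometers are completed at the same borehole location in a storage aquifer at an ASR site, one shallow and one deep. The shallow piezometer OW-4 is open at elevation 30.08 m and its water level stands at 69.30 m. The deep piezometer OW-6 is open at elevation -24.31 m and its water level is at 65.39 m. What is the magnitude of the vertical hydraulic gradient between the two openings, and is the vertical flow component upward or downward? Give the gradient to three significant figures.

|i_v| ≈ 0.0719; vertical flow is downward

Total head at OW-4: h = 69.30 m (water level in the standpipe).
Total head at OW-6: h = 65.39 m.
Δh = h(OW-4) − h(OW-6) = 69.30 − 65.39 = 3.91 m.
Vertical separation Δz = 30.08 − (-24.31) = 54.39 m.
|i_v| = |Δh| / Δz = 3.91 / 54.39 = 0.0719.
Head is higher in the shallow piezometer, so vertical flow is downward (recharge condition).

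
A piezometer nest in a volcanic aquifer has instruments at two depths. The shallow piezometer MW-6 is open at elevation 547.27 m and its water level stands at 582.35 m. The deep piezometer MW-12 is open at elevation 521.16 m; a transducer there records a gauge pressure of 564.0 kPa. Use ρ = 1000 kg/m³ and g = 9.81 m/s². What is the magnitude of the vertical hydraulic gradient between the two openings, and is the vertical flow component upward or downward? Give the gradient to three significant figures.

|i_v| ≈ 0.142; vertical flow is downward

Total head at MW-6: h = 582.35 m (water level in the standpipe).
Pressure head at MW-12: ψ = P/(ρg) = 564.0×1000 / (1000 × 9.81) = 57.49 m.
Total head at MW-12: h = z + ψ = 521.16 + 57.49 = 578.65 m.
Δh = h(MW-6) − h(MW-12) = 582.35 − 578.65 = 3.70 m.
Vertical separation Δz = 547.27 − 521.16 = 26.11 m.
|i_v| = |Δh| / Δz = 3.70 / 26.11 = 0.142.
Head is higher in the shallow piezometer, so vertical flow is downward (recharge condition).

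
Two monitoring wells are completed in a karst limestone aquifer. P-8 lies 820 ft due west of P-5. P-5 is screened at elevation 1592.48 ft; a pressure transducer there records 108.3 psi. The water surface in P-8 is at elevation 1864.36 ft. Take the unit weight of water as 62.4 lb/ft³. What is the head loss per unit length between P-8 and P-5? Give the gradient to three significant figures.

Pressure head at P-5: ψ = 144·P/γ = 144 × 108.3 / 62.4 = 249.92 ft.
Total head at P-5: h = z + ψ = 1592.48 + 249.92 = 1842.40 ft.
Total head at P-8: h = 1864.36 ft (water level in the piezometer is the total head).
Head difference: h(P-5) − h(P-8) = 1842.40 − 1864.36 = -21.96 ft.
Hydraulic gradient: i = |Δh| / L = 21.96 / 820 = 0.0268.

i ≈ 0.0268 ft/ft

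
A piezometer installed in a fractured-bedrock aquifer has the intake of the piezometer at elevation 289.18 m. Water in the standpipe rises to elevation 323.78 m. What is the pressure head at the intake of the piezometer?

ψ ≈ 34.60 m

Total head h = 323.78 m (the water-surface elevation in the piezometer).
Pressure head ψ = h − z = 323.78 − 289.18 = 34.60 m.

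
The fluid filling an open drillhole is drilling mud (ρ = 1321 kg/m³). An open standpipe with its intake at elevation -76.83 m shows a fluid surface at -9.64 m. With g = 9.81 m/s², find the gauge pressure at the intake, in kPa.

Pressure head ψ = h − z = -9.64 − (-76.83) = 67.19 m.
P = ρgψ = 1321 × 9.81 × 67.19 = 870716 Pa ≈ 871 kPa.

P ≈ 871 kPa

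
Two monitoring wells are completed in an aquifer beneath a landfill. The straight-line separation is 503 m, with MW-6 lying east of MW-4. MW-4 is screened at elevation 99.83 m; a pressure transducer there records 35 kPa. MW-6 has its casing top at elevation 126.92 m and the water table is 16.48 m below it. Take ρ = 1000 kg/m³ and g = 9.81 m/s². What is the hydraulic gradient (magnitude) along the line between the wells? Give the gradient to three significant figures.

Pressure head at MW-4: ψ = P/(ρg) = 35×1000 / (1000 × 9.81) = 3.57 m.
Total head at MW-4: h = z + ψ = 99.83 + 3.57 = 103.40 m.
Total head at MW-6: h = 126.92 − 16.48 = 110.44 m.
Head difference: h(MW-4) − h(MW-6) = 103.40 − 110.44 = -7.04 m.
Hydraulic gradient: i = |Δh| / L = 7.04 / 503 = 0.0140.

i ≈ 0.0140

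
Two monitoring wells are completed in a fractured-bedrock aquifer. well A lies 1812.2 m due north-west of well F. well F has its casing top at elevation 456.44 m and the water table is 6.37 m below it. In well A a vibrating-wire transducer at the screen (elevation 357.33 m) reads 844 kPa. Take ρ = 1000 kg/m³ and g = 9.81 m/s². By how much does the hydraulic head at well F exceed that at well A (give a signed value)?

Total head at well F: h = 456.44 − 6.37 = 450.07 m.
Pressure head at well A: ψ = P/(ρg) = 844×1000 / (1000 × 9.81) = 86.03 m.
Total head at well A: h = z + ψ = 357.33 + 86.03 = 443.36 m.
Head difference: h(well F) − h(well A) = 450.07 − 443.36 = 6.71 m.

Δh ≈ 6.71 m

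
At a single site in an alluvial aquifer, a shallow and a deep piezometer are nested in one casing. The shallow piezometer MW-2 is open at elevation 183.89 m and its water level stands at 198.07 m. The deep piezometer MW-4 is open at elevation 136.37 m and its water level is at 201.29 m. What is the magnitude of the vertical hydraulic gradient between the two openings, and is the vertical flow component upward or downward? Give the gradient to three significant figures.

Total head at MW-2: h = 198.07 m (water level in the standpipe).
Total head at MW-4: h = 201.29 m.
Δh = h(MW-2) − h(MW-4) = 198.07 − 201.29 = -3.22 m.
Vertical separation Δz = 183.89 − 136.37 = 47.52 m.
|i_v| = |Δh| / Δz = 3.22 / 47.52 = 0.0678.
Head is higher in the deep piezometer, so vertical flow is upward (discharge condition).

|i_v| ≈ 0.0678; vertical flow is upward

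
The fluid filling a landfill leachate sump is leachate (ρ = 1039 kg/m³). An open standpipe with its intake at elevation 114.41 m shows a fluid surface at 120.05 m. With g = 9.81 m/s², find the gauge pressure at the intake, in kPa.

P ≈ 57.5 kPa

Pressure head ψ = h − z = 120.05 − 114.41 = 5.64 m.
P = ρgψ = 1039 × 9.81 × 5.64 = 57486 Pa ≈ 57.5 kPa.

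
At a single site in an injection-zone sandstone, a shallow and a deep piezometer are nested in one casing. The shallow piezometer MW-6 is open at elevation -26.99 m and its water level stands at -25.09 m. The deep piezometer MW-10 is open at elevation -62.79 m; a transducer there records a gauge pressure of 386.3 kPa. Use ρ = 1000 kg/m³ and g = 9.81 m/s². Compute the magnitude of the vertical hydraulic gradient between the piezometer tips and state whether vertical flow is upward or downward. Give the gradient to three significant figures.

Total head at MW-6: h = -25.09 m (water level in the standpipe).
Pressure head at MW-10: ψ = P/(ρg) = 386.3×1000 / (1000 × 9.81) = 39.38 m.
Total head at MW-10: h = z + ψ = -62.79 + 39.38 = -23.41 m.
Δh = h(MW-6) − h(MW-10) = -25.09 − (-23.41) = -1.68 m.
Vertical separation Δz = -26.99 − (-62.79) = 35.80 m.
|i_v| = |Δh| / Δz = 1.68 / 35.80 = 0.0469.
Head is higher in the deep piezometer, so vertical flow is upward (discharge condition).

|i_v| ≈ 0.0469; vertical flow is upward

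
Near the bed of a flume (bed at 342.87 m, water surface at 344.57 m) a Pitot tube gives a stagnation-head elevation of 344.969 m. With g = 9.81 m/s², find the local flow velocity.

Near the bed, under hydrostatic conditions, the piezometric head (z + ψ) equals the free-surface elevation, 344.57 m.
Velocity head = total − piezometric = 344.969 − 344.57 = 0.399 m.
v = √(2g·h_v) = √(2 × 9.81 × 0.399) = 2.80 m/s.

v ≈ 2.80 m/s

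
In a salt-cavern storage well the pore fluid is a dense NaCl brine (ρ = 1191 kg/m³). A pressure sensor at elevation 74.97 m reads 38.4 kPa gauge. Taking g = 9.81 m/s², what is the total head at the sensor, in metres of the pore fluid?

ψ = P/(ρg) = 38.4×1000 / (1191 × 9.81) = 3.29 m.
h = z + ψ = 74.97 + 3.29 = 78.26 m.

h ≈ 78.26 m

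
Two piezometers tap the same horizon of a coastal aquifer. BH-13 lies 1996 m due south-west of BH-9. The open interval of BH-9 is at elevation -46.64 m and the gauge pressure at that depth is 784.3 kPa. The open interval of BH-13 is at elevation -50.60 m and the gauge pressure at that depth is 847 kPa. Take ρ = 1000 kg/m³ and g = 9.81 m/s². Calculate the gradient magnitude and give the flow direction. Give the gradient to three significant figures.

i ≈ 0.00122; groundwater flows toward the north-east

Pressure head at BH-9: ψ = P/(ρg) = 784.3×1000 / (1000 × 9.81) = 79.95 m.
Total head at BH-9: h = z + ψ = -46.64 + 79.95 = 33.31 m.
Pressure head at BH-13: ψ = P/(ρg) = 847×1000 / (1000 × 9.81) = 86.34 m.
Total head at BH-13: h = z + ψ = -50.60 + 86.34 = 35.74 m.
Head difference: h(BH-9) − h(BH-13) = 33.31 − 35.74 = -2.43 m.
Hydraulic gradient: i = |Δh| / L = 2.43 / 1996 = 0.00122.
Flow is from higher to lower head: from BH-13 toward BH-9, i.e. toward the north-east.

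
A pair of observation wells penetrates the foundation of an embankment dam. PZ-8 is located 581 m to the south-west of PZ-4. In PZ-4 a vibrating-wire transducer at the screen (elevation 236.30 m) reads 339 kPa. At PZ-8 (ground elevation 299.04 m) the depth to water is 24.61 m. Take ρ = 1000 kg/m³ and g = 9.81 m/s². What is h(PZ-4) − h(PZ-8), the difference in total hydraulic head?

Pressure head at PZ-4: ψ = P/(ρg) = 339×1000 / (1000 × 9.81) = 34.56 m.
Total head at PZ-4: h = z + ψ = 236.30 + 34.56 = 270.86 m.
Total head at PZ-8: h = 299.04 − 24.61 = 274.43 m.
Head difference: h(PZ-4) − h(PZ-8) = 270.86 − 274.43 = -3.57 m.

Δh ≈ -3.57 m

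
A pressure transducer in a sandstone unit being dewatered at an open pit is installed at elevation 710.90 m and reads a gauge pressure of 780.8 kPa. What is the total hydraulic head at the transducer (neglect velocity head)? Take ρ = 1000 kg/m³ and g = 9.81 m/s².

h ≈ 790.49 m

ψ = P/(ρg) = 780.8×1000 / (1000 × 9.81) = 79.59 m.
h = z + ψ = 710.90 + 79.59 = 790.49 m.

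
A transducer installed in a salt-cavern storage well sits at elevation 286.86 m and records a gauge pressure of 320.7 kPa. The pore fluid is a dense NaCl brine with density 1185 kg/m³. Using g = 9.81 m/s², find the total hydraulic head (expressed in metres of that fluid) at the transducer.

h ≈ 314.45 m

ψ = P/(ρg) = 320.7×1000 / (1185 × 9.81) = 27.59 m.
h = z + ψ = 286.86 + 27.59 = 314.45 m.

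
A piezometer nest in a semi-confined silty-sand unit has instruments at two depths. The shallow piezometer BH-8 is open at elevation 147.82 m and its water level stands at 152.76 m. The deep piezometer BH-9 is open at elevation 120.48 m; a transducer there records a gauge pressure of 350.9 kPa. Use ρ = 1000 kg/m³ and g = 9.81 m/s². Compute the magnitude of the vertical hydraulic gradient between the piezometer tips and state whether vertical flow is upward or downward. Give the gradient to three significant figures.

Total head at BH-8: h = 152.76 m (water level in the standpipe).
Pressure head at BH-9: ψ = P/(ρg) = 350.9×1000 / (1000 × 9.81) = 35.77 m.
Total head at BH-9: h = z + ψ = 120.48 + 35.77 = 156.25 m.
Δh = h(BH-8) − h(BH-9) = 152.76 − 156.25 = -3.49 m.
Vertical separation Δz = 147.82 − 120.48 = 27.34 m.
|i_v| = |Δh| / Δz = 3.49 / 27.34 = 0.128.
Head is higher in the deep piezometer, so vertical flow is upward (discharge condition).

|i_v| ≈ 0.128; vertical flow is upward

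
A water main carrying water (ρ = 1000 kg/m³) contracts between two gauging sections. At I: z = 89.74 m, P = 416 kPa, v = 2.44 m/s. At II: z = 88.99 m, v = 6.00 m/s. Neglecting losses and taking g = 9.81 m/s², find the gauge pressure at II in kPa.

P₂ ≈ 408 kPa

Pressure head at I: ψ₁ = P₁/(ρg) = 416×1000 / (1000 × 9.81) = 42.41 m.
Velocity heads: v₁²/2g = 2.44²/19.62 = 0.303 m; v₂²/2g = 6.00²/19.62 = 1.835 m.
Total head H = z₁ + ψ₁ + v₁²/2g = 89.74 + 42.41 + 0.303 = 132.45 m.
ψ₂ = H − z₂ − v₂²/2g = 132.45 − 88.99 − 1.835 = 41.62 m.
P₂ = ρgψ₂ = 1000 × 9.81 × 41.62 ≈ 408 kPa.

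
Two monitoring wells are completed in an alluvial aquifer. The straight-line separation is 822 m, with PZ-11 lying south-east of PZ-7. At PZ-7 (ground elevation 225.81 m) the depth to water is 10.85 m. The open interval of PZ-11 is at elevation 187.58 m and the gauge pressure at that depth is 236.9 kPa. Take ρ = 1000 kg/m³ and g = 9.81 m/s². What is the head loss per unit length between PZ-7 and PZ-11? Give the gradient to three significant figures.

Total head at PZ-7: h = 225.81 − 10.85 = 214.96 m.
Pressure head at PZ-11: ψ = P/(ρg) = 236.9×1000 / (1000 × 9.81) = 24.15 m.
Total head at PZ-11: h = z + ψ = 187.58 + 24.15 = 211.73 m.
Head difference: h(PZ-7) − h(PZ-11) = 214.96 − 211.73 = 3.23 m.
Hydraulic gradient: i = |Δh| / L = 3.23 / 822 = 0.00393.

i ≈ 0.00393 m/m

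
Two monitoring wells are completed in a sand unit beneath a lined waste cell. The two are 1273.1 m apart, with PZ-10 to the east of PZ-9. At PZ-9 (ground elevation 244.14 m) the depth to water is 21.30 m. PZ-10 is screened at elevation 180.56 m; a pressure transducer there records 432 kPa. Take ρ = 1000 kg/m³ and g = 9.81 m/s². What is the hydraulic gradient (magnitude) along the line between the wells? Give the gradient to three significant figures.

i ≈ 0.00138

Total head at PZ-9: h = 244.14 − 21.30 = 222.84 m.
Pressure head at PZ-10: ψ = P/(ρg) = 432×1000 / (1000 × 9.81) = 44.04 m.
Total head at PZ-10: h = z + ψ = 180.56 + 44.04 = 224.60 m.
Head difference: h(PZ-9) − h(PZ-10) = 222.84 − 224.60 = -1.76 m.
Hydraulic gradient: i = |Δh| / L = 1.76 / 1273.1 = 0.00138.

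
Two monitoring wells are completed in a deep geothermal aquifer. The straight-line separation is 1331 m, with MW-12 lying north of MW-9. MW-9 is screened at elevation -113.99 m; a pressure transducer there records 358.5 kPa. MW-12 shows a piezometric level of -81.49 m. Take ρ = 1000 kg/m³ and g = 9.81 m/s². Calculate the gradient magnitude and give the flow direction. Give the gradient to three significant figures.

i ≈ 0.00304; groundwater flows toward the north

Pressure head at MW-9: ψ = P/(ρg) = 358.5×1000 / (1000 × 9.81) = 36.54 m.
Total head at MW-9: h = z + ψ = -113.99 + 36.54 = -77.45 m.
Total head at MW-12: h = -81.49 m (water level in the piezometer is the total head).
Head difference: h(MW-9) − h(MW-12) = -77.45 − (-81.49) = 4.04 m.
Hydraulic gradient: i = |Δh| / L = 4.04 / 1331 = 0.00304.
Flow is from higher to lower head: from MW-9 toward MW-12, i.e. toward the north.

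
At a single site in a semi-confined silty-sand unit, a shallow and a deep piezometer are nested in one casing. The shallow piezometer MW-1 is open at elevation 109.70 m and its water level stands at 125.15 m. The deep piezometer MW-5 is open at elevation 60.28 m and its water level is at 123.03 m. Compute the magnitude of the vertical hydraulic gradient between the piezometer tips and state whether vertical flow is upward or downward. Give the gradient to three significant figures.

Total head at MW-1: h = 125.15 m (water level in the standpipe).
Total head at MW-5: h = 123.03 m.
Δh = h(MW-1) − h(MW-5) = 125.15 − 123.03 = 2.12 m.
Vertical separation Δz = 109.70 − 60.28 = 49.42 m.
|i_v| = |Δh| / Δz = 2.12 / 49.42 = 0.0429.
Head is higher in the shallow piezometer, so vertical flow is downward (recharge condition).

|i_v| ≈ 0.0429; vertical flow is downward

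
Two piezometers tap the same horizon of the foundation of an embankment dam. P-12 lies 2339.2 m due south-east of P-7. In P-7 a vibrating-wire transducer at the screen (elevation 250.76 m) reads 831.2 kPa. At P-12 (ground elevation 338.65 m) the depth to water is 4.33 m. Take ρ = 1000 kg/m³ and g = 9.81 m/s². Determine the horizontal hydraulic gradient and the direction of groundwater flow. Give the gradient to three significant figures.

Pressure head at P-7: ψ = P/(ρg) = 831.2×1000 / (1000 × 9.81) = 84.73 m.
Total head at P-7: h = z + ψ = 250.76 + 84.73 = 335.49 m.
Total head at P-12: h = 338.65 − 4.33 = 334.32 m.
Head difference: h(P-7) − h(P-12) = 335.49 − 334.32 = 1.17 m.
Hydraulic gradient: i = |Δh| / L = 1.17 / 2339.2 = 0.000500.
Flow is from higher to lower head: from P-7 toward P-12, i.e. toward the south-east.

i ≈ 0.000500; groundwater flows toward the south-east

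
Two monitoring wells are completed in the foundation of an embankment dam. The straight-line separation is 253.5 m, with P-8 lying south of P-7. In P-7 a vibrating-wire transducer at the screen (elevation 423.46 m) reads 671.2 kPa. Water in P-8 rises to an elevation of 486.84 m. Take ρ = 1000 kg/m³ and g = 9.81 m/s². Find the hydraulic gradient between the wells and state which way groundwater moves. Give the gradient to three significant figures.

Pressure head at P-7: ψ = P/(ρg) = 671.2×1000 / (1000 × 9.81) = 68.42 m.
Total head at P-7: h = z + ψ = 423.46 + 68.42 = 491.88 m.
Total head at P-8: h = 486.84 m (water level in the piezometer is the total head).
Head difference: h(P-7) − h(P-8) = 491.88 − 486.84 = 5.04 m.
Hydraulic gradient: i = |Δh| / L = 5.04 / 253.5 = 0.0199.
Flow is from higher to lower head: from P-7 toward P-8, i.e. toward the south.

i ≈ 0.0199; groundwater flows toward the south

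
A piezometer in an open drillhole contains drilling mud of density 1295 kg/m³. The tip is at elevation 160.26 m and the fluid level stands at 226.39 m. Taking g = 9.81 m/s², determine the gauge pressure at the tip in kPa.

P ≈ 840 kPa

Pressure head ψ = h − z = 226.39 − 160.26 = 66.13 m.
P = ρgψ = 1295 × 9.81 × 66.13 = 840112 Pa ≈ 840 kPa.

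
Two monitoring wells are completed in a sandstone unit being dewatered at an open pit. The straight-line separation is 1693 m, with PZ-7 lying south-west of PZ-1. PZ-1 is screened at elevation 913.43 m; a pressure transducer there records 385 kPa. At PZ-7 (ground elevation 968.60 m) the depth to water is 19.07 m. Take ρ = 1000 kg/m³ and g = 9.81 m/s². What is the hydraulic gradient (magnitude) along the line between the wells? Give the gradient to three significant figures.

i ≈ 0.00186

Pressure head at PZ-1: ψ = P/(ρg) = 385×1000 / (1000 × 9.81) = 39.25 m.
Total head at PZ-1: h = z + ψ = 913.43 + 39.25 = 952.68 m.
Total head at PZ-7: h = 968.60 − 19.07 = 949.53 m.
Head difference: h(PZ-1) − h(PZ-7) = 952.68 − 949.53 = 3.15 m.
Hydraulic gradient: i = |Δh| / L = 3.15 / 1693 = 0.00186.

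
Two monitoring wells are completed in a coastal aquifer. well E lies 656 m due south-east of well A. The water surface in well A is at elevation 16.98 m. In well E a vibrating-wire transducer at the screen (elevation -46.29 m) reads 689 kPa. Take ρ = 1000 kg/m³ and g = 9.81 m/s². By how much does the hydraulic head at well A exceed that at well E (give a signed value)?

Δh ≈ -6.96 m

Total head at well A: h = 16.98 m (water level in the piezometer is the total head).
Pressure head at well E: ψ = P/(ρg) = 689×1000 / (1000 × 9.81) = 70.23 m.
Total head at well E: h = z + ψ = -46.29 + 70.23 = 23.94 m.
Head difference: h(well A) − h(well E) = 16.98 − 23.94 = -6.96 m.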